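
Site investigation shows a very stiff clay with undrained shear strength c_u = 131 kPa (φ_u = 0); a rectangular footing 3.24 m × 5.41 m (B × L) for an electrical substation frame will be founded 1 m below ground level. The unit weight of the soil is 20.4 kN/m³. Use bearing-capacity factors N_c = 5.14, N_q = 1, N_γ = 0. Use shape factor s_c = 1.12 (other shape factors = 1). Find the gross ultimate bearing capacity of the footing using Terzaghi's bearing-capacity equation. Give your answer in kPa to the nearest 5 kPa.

q_ult ≈ 775 kPa

q = γ·D_f = 20.4 × 1 = 20.4 kPa.
c·N_c·s_c = 131 × 5.14 × 1.12 = 754.14 kPa
q·N_q = 20.4 × 1 = 20.4 kPa
q_ult = 754.14 + 20.4 = 774.54 kPa.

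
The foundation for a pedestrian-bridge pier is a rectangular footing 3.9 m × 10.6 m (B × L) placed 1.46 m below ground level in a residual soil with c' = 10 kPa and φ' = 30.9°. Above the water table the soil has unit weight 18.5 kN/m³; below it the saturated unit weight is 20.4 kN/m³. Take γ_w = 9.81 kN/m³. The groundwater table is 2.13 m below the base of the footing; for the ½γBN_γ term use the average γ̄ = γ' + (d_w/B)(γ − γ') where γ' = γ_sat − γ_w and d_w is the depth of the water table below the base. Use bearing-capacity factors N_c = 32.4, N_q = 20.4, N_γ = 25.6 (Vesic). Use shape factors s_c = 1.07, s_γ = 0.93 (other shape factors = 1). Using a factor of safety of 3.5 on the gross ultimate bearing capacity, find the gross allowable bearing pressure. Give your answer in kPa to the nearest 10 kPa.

q_all ≈ 450 kPa

q = γ·D_f = 18.5 × 1.46 = 27.01 kPa.
γ' = 10.59 kN/m³; averaging over the depth B below the base, γ̄ = γ' + (d_w/B)(γ − γ') = 14.91 kN/m³.
c·N_c·s_c = 10 × 32.4 × 1.07 = 346.68 kPa
q·N_q = 27.01 × 20.4 = 551 kPa
0.5·γ·B·N_γ·s_γ = 0.5 × 14.91 × 3.9 × 25.6 × 0.93 = 692.21 kPa
q_ult = 346.68 + 551 + 692.21 = 1589.9 kPa.
q_all = 1589.9 / 3.5 = 454.26 kPa.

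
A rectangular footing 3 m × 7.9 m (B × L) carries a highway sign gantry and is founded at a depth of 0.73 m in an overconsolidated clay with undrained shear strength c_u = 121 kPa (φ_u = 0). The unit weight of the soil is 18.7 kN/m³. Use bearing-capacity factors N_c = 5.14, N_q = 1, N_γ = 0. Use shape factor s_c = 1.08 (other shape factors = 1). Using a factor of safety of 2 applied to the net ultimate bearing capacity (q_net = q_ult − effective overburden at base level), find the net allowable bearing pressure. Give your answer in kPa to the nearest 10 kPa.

Effective surcharge at the founding depth q = γ·D_f = 18.7 × 0.73 = 13.651 kPa.
q_ult = c·N_c·s_c + q·N_q
     = 121 × 5.14 × 1.08 + 13.651 × 1
     = 671.7 + 13.651 = 685.35 kPa.
Net ultimate: q_net = 685.35 − 13.651 = 671.7 kPa.
q_all(net) = 671.7 / 2 = 335.85 kPa.

q_all(net) ≈ 340 kPa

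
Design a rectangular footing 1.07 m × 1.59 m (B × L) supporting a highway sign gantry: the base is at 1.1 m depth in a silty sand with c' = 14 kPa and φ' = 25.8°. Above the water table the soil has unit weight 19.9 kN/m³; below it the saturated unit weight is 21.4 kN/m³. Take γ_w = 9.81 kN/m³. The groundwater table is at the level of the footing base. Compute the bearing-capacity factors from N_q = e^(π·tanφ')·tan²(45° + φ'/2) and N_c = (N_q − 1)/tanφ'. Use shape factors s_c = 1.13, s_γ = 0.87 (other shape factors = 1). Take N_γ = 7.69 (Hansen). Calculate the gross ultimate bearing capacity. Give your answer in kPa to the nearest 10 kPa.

tan25.8° = 0.4834, so N_q = e^(π×0.4834)·tan²(57.9°) = 4.566 × 2.541 = 11.6.
N_c = (11.6 − 1)/tan25.8° = 21.94.
Effective surcharge at the founding depth q = γ·D_f = 19.9 × 1.1 = 21.89 kPa.
The water table coincides with the base, so in the self-weight term γ → γ' = 11.59 kN/m³.
q_ult = c·N_c·s_c + q·N_q + 0.5·γ·B·N_γ·s_γ
     = 14 × 21.936 × 1.13 + 21.89 × 11.604 + 0.5 × 11.59 × 1.07 × 7.69 × 0.87
     = 347.03 + 254.02 + 41.484 = 642.53 kPa.

q_ult ≈ 640 kPa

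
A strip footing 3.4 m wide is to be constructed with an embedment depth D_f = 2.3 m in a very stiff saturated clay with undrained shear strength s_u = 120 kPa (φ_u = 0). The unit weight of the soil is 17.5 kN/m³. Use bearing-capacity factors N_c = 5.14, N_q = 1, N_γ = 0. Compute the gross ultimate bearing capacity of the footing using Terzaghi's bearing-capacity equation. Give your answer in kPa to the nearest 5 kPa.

q_ult ≈ 655 kPa

q = γ·D_f = 17.5 × 2.3 = 40.25 kPa.
c·N_c = 120 × 5.14 = 616.8 kPa
q·N_q = 40.25 × 1 = 40.25 kPa
q_ult = 616.8 + 40.25 = 657.05 kPa.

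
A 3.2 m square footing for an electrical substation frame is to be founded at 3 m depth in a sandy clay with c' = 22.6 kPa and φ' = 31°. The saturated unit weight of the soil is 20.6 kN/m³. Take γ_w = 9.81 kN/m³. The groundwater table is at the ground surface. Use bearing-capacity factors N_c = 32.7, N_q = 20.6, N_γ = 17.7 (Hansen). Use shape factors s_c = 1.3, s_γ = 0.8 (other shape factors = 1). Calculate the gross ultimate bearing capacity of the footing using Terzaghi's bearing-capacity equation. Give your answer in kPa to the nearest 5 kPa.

q_ult ≈ 1870 kPa

Water table at ground surface, so effective unit weight γ' = 20.6 − 9.81 = 10.79 kN/m³ is used throughout; overburden q = 10.79 × 3 = 32.37 kPa; the same γ' applies in the ½γBN_γ term.
Cohesion term c·N_c·s_c = 22.6 × 32.7 × 1.3 = 960.73 kPa; surcharge term q·N_q = 32.37 × 20.6 = 666.82 kPa; self-weight term 0.5·γ·B·N_γ·s_γ = 0.5 × 10.79 × 3.2 × 17.7 × 0.8 = 244.46 kPa.
q_ult = 960.73 + 666.82 + 244.46 = 1872 kPa.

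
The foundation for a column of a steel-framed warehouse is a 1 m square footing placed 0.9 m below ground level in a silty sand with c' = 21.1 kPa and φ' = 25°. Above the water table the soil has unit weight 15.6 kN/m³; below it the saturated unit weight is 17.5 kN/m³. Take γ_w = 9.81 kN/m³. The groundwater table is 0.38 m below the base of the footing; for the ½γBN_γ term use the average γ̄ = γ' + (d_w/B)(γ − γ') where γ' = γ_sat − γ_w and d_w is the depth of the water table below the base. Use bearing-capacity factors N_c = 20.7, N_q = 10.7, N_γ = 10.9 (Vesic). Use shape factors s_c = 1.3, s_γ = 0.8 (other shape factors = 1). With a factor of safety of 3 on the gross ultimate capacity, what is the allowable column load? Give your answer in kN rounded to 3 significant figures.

P_all ≈ 255 kN

q = γ·D_f = 15.6 × 0.9 = 14.04 kPa.
γ' = 7.69 kN/m³; averaging over the depth B below the base, γ̄ = γ' + (d_w/B)(γ − γ') = 10.696 kN/m³.
c·N_c·s_c = 21.1 × 20.7 × 1.3 = 567.8 kPa
q·N_q = 14.04 × 10.7 = 150.23 kPa
0.5·γ·B·N_γ·s_γ = 0.5 × 10.696 × 1 × 10.9 × 0.8 = 46.634 kPa
q_ult = 567.8 + 150.23 + 46.634 = 764.66 kPa.
Gross allowable pressure q_all = 764.66 / 3 = 254.89 kPa.
Footing area = 1 m², so allowable column load = 254.89 × 1 = 254.89 kN.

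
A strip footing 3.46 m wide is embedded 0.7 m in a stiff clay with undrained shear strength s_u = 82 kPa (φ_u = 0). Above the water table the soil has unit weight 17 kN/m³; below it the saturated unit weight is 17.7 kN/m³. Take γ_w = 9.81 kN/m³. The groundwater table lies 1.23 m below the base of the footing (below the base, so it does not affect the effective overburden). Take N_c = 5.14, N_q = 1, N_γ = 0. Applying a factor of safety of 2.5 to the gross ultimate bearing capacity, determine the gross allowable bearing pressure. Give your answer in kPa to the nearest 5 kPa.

Overburden at base level: q = 17 × 0.7 = 11.9 kPa.
Cohesion term c·N_c = 82 × 5.14 = 421.48 kPa; surcharge term q·N_q = 11.9 × 1 = 11.9 kPa.
q_ult = 421.48 + 11.9 = 433.38 kPa.
q_all = q_ult / FS = 433.38 / 2.5 = 173.35 kPa.

q_all ≈ 175 kPa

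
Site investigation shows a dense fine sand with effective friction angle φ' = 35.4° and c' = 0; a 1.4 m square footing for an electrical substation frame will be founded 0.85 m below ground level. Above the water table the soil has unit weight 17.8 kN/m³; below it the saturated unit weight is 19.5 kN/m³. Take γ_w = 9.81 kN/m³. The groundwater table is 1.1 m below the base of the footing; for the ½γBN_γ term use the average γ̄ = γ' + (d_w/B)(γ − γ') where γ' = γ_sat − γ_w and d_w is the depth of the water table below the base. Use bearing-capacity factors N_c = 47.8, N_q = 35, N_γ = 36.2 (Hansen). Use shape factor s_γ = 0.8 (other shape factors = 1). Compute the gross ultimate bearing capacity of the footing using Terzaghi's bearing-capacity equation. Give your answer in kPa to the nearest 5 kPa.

q_ult ≈ 855 kPa

Effective surcharge at the founding depth q = γ·D_f = 17.8 × 0.85 = 15.13 kPa.
With d_w = 1.1 m < B, γ̄ = 9.69 + (1.1/1.4) × (17.8 − 9.69) = 16.062 kN/m³.
q_ult = q·N_q + 0.5·γ·B·N_γ·s_γ
     = 15.13 × 35 + 0.5 × 16.062 × 1.4 × 36.2 × 0.8
     = 529.55 + 325.61 = 855.16 kPa.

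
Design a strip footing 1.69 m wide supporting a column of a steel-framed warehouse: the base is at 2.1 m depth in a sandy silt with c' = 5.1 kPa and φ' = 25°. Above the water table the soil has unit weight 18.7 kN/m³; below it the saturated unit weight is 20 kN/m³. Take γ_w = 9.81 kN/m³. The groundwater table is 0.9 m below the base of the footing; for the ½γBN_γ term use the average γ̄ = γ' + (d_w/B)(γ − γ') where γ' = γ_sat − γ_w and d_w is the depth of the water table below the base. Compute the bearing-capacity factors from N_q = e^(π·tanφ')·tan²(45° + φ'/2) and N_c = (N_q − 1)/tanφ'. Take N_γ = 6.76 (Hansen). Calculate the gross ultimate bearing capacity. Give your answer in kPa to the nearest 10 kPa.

tan25° = 0.4663, so N_q = e^(π×0.4663)·tan²(57.5°) = 4.327 × 2.464 = 10.66.
N_c = (10.66 − 1)/tan25° = 20.72.
Overburden at base level: q = 18.7 × 2.1 = 39.27 kPa.
The water table is 0.9 m below the base (< B = 1.69 m), so the ½γBN_γ term uses γ̄ = γ' + (d_w/B)(γ − γ') = 10.19 + (0.9/1.69)(18.7 − 10.19) = 14.722 kN/m³.
Cohesion term c·N_c = 5.1 × 20.721 = 105.67 kPa; surcharge term q·N_q = 39.27 × 10.662 = 418.7 kPa; self-weight term 0.5·γ·B·N_γ = 0.5 × 14.722 × 1.69 × 6.76 = 84.095 kPa.
q_ult = 105.67 + 418.7 + 84.095 = 608.47 kPa.

q_ult ≈ 610 kPa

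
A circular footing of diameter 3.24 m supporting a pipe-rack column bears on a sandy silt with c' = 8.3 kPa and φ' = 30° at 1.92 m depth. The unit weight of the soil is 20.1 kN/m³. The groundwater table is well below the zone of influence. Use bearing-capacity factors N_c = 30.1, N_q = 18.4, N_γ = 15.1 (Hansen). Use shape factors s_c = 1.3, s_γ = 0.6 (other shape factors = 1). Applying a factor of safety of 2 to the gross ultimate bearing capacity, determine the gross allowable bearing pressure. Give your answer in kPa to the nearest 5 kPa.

q_all ≈ 665 kPa

Effective surcharge at the founding depth q = γ·D_f = 20.1 × 1.92 = 38.592 kPa.
q_ult = c·N_c·s_c + q·N_q + 0.5·γ·B·N_γ·s_γ
     = 8.3 × 30.1 × 1.3 + 38.592 × 18.4 + 0.5 × 20.1 × 3.24 × 15.1 × 0.6
     = 324.78 + 710.09 + 295.01 = 1329.9 kPa.
q_all = q_ult / FS = 1329.9 / 2 = 664.94 kPa.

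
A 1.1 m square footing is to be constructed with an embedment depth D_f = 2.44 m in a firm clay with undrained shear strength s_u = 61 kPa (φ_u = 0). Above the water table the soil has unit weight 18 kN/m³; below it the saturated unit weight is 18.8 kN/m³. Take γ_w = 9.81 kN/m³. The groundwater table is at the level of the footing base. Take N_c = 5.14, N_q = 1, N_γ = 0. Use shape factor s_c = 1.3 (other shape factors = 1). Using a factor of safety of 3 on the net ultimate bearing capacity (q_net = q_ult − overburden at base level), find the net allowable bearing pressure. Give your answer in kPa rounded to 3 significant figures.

q_all(net) ≈ 136 kPa

q = γ·D_f = 18 × 2.44 = 43.92 kPa.
c·N_c·s_c = 61 × 5.14 × 1.3 = 407.6 kPa
q·N_q = 43.92 × 1 = 43.92 kPa
q_ult = 407.6 + 43.92 = 451.52 kPa.
q_net = 451.52 − 43.92 = 407.6 kPa.
q_all(net) = 407.6 / 3 = 135.87 kPa.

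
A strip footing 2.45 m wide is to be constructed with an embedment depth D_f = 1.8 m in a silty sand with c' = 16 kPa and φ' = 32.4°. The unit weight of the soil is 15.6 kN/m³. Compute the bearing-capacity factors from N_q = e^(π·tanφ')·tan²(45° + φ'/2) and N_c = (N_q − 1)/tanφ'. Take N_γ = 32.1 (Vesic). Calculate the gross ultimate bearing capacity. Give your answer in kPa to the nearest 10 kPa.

tan32.4° = 0.6346, so N_q = e^(π×0.6346)·tan²(61.2°) = 7.343 × 3.309 = 24.3.
N_c = (24.3 − 1)/tan32.4° = 36.71.
q = γ·D_f = 15.6 × 1.8 = 28.08 kPa.
c·N_c = 16 × 36.707 = 587.32 kPa
q·N_q = 28.08 × 24.295 = 682.21 kPa
0.5·γ·B·N_γ = 0.5 × 15.6 × 2.45 × 32.1 = 613.43 kPa
q_ult = 587.32 + 682.21 + 613.43 = 1883 kPa.

q_ult ≈ 1880 kPa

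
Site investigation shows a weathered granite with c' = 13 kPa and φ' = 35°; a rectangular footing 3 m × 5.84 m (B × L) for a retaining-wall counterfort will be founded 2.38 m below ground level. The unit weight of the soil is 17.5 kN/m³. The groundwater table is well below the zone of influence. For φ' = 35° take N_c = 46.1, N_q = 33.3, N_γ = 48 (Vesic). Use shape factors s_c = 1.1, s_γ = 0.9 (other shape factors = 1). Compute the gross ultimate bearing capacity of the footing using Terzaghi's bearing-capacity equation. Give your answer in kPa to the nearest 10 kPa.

Overburden at base level: q = 17.5 × 2.38 = 41.65 kPa.
Cohesion term c·N_c·s_c = 13 × 46.1 × 1.1 = 659.23 kPa; surcharge term q·N_q = 41.65 × 33.3 = 1386.9 kPa; self-weight term 0.5·γ·B·N_γ·s_γ = 0.5 × 17.5 × 3 × 48 × 0.9 = 1134 kPa.
q_ult = 659.23 + 1386.9 + 1134 = 3180.2 kPa.

q_ult ≈ 3180 kPa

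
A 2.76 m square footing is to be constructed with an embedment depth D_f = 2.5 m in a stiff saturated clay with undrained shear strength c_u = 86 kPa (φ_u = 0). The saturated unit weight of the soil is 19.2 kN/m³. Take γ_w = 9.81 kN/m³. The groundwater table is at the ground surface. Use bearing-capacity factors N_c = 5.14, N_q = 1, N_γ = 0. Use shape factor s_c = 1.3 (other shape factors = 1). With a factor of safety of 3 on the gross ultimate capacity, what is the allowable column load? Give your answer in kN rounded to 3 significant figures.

P_all ≈ 1520 kN

Water table at ground surface, so effective unit weight γ' = 19.2 − 9.81 = 9.39 kN/m³ is used throughout; overburden q = 9.39 × 2.5 = 23.475 kPa.
Cohesion term c·N_c·s_c = 86 × 5.14 × 1.3 = 574.65 kPa; surcharge term q·N_q = 23.475 × 1 = 23.475 kPa.
q_ult = 574.65 + 23.475 = 598.13 kPa.
Gross allowable pressure q_all = 598.13 / 3 = 199.38 kPa.
Footing area = 7.6176 m², so allowable column load = 199.38 × 7.6176 = 1518.8 kN.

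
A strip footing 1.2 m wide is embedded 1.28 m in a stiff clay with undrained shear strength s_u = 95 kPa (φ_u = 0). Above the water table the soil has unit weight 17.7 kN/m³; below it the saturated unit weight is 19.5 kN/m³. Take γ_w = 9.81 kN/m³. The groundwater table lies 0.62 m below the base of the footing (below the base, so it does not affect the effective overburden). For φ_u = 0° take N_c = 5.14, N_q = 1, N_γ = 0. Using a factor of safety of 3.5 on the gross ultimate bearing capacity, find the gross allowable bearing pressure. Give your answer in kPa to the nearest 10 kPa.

q_all ≈ 150 kPa

Overburden at base level: q = 17.7 × 1.28 = 22.656 kPa.
Cohesion term c·N_c = 95 × 5.14 = 488.3 kPa; surcharge term q·N_q = 22.656 × 1 = 22.656 kPa.
q_ult = 488.3 + 22.656 = 510.96 kPa.
q_all = 510.96 / 3.5 = 145.99 kPa.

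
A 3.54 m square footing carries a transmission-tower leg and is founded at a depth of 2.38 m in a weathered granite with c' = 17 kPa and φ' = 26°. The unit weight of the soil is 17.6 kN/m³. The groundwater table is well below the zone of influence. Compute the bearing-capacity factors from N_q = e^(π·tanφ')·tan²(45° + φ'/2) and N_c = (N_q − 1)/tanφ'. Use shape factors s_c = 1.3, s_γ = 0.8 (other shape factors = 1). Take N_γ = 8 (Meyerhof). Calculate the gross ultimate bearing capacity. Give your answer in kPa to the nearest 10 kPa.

q_ult ≈ 1190 kPa

tan26° = 0.4877, so N_q = e^(π×0.4877)·tan²(58°) = 4.629 × 2.561 = 11.85.
N_c = (11.85 − 1)/tan26° = 22.25.
Effective surcharge at the founding depth q = γ·D_f = 17.6 × 2.38 = 41.888 kPa.
q_ult = c·N_c·s_c + q·N_q + 0.5·γ·B·N_γ·s_γ
     = 17 × 22.254 × 1.3 + 41.888 × 11.854 + 0.5 × 17.6 × 3.54 × 8 × 0.8
     = 491.82 + 496.55 + 199.37 = 1187.7 kPa.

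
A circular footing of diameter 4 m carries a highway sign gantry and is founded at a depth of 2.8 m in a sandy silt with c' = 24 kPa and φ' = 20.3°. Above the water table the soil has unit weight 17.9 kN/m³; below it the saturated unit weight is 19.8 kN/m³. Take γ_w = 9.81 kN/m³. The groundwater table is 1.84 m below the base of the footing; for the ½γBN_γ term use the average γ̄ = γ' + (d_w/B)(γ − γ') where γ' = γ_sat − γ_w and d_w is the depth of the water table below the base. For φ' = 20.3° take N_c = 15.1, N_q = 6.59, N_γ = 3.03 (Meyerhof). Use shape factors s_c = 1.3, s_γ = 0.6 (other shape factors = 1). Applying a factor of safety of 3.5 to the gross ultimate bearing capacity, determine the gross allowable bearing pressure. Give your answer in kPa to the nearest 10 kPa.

q_all ≈ 240 kPa

Overburden at base level: q = 17.9 × 2.8 = 50.12 kPa.
The water table is 1.84 m below the base (< B = 4 m), so the ½γBN_γ term uses γ̄ = γ' + (d_w/B)(γ − γ') = 9.99 + (1.84/4)(17.9 − 9.99) = 13.629 kN/m³.
Cohesion term c·N_c·s_c = 24 × 15.1 × 1.3 = 471.12 kPa; surcharge term q·N_q = 50.12 × 6.59 = 330.29 kPa; self-weight term 0.5·γ·B·N_γ·s_γ = 0.5 × 13.629 × 4 × 3.03 × 0.6 = 49.554 kPa.
q_ult = 471.12 + 330.29 + 49.554 = 850.96 kPa.
q_all = q_ult / FS = 850.96 / 3.5 = 243.13 kPa.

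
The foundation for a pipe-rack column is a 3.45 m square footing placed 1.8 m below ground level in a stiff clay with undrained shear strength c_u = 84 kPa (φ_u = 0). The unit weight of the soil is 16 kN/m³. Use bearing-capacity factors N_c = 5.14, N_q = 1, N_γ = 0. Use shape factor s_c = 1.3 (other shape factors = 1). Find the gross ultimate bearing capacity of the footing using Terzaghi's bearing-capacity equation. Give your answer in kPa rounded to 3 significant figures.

Effective surcharge at the founding depth q = γ·D_f = 16 × 1.8 = 28.8 kPa.
q_ult = c·N_c·s_c + q·N_q
     = 84 × 5.14 × 1.3 + 28.8 × 1
     = 561.29 + 28.8 = 590.09 kPa.

q_ult ≈ 590 kPa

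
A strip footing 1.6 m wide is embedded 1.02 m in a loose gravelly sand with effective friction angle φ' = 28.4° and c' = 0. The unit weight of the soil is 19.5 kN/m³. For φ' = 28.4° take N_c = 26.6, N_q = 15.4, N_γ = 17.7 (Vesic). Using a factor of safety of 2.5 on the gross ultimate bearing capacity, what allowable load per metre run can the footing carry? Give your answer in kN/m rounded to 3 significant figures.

≈ 373 kN/m

Effective surcharge at the founding depth q = γ·D_f = 19.5 × 1.02 = 19.89 kPa.
q_ult = q·N_q + 0.5·γ·B·N_γ
     = 19.89 × 15.4 + 0.5 × 19.5 × 1.6 × 17.7
     = 306.31 + 276.12 = 582.43 kPa.
Gross allowable pressure q_all = 582.43 / 2.5 = 232.97 kPa.
Allowable wall load = q_all × B = 232.97 × 1.6 = 372.75 kN per metre run.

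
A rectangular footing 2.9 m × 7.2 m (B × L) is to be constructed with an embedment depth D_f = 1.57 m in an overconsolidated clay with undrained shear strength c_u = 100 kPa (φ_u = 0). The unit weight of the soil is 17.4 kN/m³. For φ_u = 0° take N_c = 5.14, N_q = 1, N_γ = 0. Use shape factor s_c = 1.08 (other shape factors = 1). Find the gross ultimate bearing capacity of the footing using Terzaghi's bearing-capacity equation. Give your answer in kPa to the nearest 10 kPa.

q_ult ≈ 580 kPa

Effective surcharge at the founding depth q = γ·D_f = 17.4 × 1.57 = 27.318 kPa.
q_ult = c·N_c·s_c + q·N_q
     = 100 × 5.14 × 1.08 + 27.318 × 1
     = 555.12 + 27.318 = 582.44 kPa.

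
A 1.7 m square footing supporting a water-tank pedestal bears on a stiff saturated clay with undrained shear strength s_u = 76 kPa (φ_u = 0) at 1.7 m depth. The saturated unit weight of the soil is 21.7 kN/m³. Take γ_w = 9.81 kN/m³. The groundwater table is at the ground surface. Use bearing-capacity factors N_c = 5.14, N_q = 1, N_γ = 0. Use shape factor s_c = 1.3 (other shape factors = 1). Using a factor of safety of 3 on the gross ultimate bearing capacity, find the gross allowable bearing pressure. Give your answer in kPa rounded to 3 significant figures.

γ' = 21.7 − 9.81 = 11.89 kN/m³ (submerged throughout). q = 11.89 × 1.7 = 20.213 kPa.
c·N_c·s_c = 76 × 5.14 × 1.3 = 507.83 kPa
q·N_q = 20.213 × 1 = 20.213 kPa
q_ult = 507.83 + 20.213 = 528.04 kPa.
q_all = 528.04 / 3 = 176.01 kPa.

q_all ≈ 176 kPa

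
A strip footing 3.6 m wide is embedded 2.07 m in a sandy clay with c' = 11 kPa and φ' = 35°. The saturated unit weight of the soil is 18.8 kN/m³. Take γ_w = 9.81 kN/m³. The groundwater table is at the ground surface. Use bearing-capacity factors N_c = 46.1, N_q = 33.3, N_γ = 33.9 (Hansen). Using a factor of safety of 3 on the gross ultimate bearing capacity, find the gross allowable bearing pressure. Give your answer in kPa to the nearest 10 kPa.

q_all ≈ 560 kPa

γ' = 18.8 − 9.81 = 8.99 kN/m³ (submerged throughout). q = 8.99 × 2.07 = 18.609 kPa; the same γ' applies in the ½γBN_γ term.
c·N_c = 11 × 46.1 = 507.1 kPa
q·N_q = 18.609 × 33.3 = 619.69 kPa
0.5·γ·B·N_γ = 0.5 × 8.99 × 3.6 × 33.9 = 548.57 kPa
q_ult = 507.1 + 619.69 + 548.57 = 1675.4 kPa.
q_all = 1675.4 / 3 = 558.45 kPa.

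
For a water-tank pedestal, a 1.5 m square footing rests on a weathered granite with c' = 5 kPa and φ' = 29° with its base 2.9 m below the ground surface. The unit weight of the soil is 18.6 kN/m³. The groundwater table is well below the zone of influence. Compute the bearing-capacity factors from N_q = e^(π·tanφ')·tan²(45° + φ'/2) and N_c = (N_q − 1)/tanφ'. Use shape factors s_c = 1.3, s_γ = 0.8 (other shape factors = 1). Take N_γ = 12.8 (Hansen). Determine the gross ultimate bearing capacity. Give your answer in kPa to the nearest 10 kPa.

q_ult ≈ 1210 kPa

tan29° = 0.5543, so N_q = e^(π×0.5543)·tan²(59.5°) = 5.705 × 2.882 = 16.44.
N_c = (16.44 − 1)/tan29° = 27.86.
q = γ·D_f = 18.6 × 2.9 = 53.94 kPa.
c·N_c·s_c = 5 × 27.86 × 1.3 = 181.09 kPa
q·N_q = 53.94 × 16.443 = 886.95 kPa
0.5·γ·B·N_γ·s_γ = 0.5 × 18.6 × 1.5 × 12.8 × 0.8 = 142.85 kPa
q_ult = 181.09 + 886.95 + 142.85 = 1210.9 kPa.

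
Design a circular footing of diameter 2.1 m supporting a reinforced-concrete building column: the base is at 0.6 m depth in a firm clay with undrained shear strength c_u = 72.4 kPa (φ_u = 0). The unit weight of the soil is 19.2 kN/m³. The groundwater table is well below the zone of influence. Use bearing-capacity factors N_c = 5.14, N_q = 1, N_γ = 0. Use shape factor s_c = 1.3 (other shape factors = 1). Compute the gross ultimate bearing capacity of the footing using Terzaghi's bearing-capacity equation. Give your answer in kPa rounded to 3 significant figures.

q_ult ≈ 495 kPa

Effective surcharge at the founding depth q = γ·D_f = 19.2 × 0.6 = 11.52 kPa.
q_ult = c·N_c·s_c + q·N_q
     = 72.4 × 5.14 × 1.3 + 11.52 × 1
     = 483.78 + 11.52 = 495.3 kPa.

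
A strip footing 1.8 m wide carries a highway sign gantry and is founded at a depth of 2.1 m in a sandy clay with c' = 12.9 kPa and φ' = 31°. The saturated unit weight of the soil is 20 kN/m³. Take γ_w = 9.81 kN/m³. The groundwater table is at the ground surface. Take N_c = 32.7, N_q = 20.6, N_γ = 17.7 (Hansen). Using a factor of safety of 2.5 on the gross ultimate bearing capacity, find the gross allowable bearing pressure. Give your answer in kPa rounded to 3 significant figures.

q_all ≈ 410 kPa

With the water table at the surface the whole profile is submerged: γ' = 20 − 9.81 = 10.19 kN/m³, so q = γ'·D_f = 21.399 kPa; the same γ' applies in the ½γBN_γ term.
q_ult = c·N_c + q·N_q + 0.5·γ·B·N_γ
     = 12.9 × 32.7 + 21.399 × 20.6 + 0.5 × 10.19 × 1.8 × 17.7
     = 421.83 + 440.82 + 162.33 = 1025 kPa.
q_all = 1025 / 2.5 = 409.99 kPa.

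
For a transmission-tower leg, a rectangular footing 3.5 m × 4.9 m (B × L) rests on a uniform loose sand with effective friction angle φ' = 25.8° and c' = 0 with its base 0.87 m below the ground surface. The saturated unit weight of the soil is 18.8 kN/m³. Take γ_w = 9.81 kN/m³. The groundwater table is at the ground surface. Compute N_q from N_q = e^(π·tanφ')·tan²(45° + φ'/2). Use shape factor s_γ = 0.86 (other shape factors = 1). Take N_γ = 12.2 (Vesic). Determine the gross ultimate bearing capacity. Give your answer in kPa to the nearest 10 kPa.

tan25.8° = 0.4834, so N_q = e^(π×0.4834)·tan²(57.9°) = 4.566 × 2.541 = 11.6.
Water table at ground surface, so effective unit weight γ' = 18.8 − 9.81 = 8.99 kN/m³ is used throughout; overburden q = 8.99 × 0.87 = 7.8213 kPa; the same γ' applies in the ½γBN_γ term.
Surcharge term q·N_q = 7.8213 × 11.604 = 90.76 kPa; self-weight term 0.5·γ·B·N_γ·s_γ = 0.5 × 8.99 × 3.5 × 12.2 × 0.86 = 165.07 kPa.
q_ult = 90.76 + 165.07 = 255.83 kPa.

q_ult ≈ 260 kPa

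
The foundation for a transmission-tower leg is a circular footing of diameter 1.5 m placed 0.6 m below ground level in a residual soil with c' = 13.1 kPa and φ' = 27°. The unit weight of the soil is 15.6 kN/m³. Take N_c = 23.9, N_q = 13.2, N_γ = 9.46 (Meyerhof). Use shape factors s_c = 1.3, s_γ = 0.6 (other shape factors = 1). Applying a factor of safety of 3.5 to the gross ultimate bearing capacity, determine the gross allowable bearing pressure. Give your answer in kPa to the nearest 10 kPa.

Overburden at base level: q = 15.6 × 0.6 = 9.36 kPa.
Cohesion term c·N_c·s_c = 13.1 × 23.9 × 1.3 = 407.02 kPa; surcharge term q·N_q = 9.36 × 13.2 = 123.55 kPa; self-weight term 0.5·γ·B·N_γ·s_γ = 0.5 × 15.6 × 1.5 × 9.46 × 0.6 = 66.409 kPa.
q_ult = 407.02 + 123.55 + 66.409 = 596.98 kPa.
q_all = q_ult / FS = 596.98 / 3.5 = 170.57 kPa.

q_all ≈ 170 kPa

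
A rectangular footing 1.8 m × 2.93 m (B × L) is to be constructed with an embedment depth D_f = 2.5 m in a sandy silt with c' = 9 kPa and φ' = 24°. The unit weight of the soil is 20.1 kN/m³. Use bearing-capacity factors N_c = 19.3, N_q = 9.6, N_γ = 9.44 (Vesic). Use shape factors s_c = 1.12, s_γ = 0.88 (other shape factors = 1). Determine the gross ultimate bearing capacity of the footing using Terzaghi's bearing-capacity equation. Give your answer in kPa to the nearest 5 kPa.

Effective surcharge at the founding depth q = γ·D_f = 20.1 × 2.5 = 50.25 kPa.
q_ult = c·N_c·s_c + q·N_q + 0.5·γ·B·N_γ·s_γ
     = 9 × 19.3 × 1.12 + 50.25 × 9.6 + 0.5 × 20.1 × 1.8 × 9.44 × 0.88
     = 194.54 + 482.4 + 150.28 = 827.22 kPa.

q_ult ≈ 825 kPa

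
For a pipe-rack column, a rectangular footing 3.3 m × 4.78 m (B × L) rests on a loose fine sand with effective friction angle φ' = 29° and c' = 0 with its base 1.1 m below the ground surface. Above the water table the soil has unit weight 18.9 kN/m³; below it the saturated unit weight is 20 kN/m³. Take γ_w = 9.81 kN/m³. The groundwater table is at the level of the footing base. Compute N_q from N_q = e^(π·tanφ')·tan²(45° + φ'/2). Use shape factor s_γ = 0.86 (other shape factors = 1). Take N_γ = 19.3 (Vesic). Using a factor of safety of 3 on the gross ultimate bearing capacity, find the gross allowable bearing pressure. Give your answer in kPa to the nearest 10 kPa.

q_all ≈ 210 kPa

N_q = e^(π·tan29°)·tan²(59.5°) = 16.44.
Effective surcharge at the founding depth q = γ·D_f = 18.9 × 1.1 = 20.79 kPa.
The water table coincides with the base, so in the self-weight term γ → γ' = 10.19 kN/m³.
q_ult = q·N_q + 0.5·γ·B·N_γ·s_γ
     = 20.79 × 16.443 + 0.5 × 10.19 × 3.3 × 19.3 × 0.86
     = 341.86 + 279.07 = 620.93 kPa.
q_all = 620.93 / 3 = 206.98 kPa.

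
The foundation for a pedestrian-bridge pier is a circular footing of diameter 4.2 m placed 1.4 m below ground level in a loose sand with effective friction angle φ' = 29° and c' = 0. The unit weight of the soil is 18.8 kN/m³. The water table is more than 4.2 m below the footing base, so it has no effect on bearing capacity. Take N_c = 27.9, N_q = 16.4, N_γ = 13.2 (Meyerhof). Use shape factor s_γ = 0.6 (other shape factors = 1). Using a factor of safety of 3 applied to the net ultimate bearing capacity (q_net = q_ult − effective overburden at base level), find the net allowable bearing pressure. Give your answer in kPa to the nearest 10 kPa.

q_all(net) ≈ 240 kPa

Effective surcharge at the founding depth q = γ·D_f = 18.8 × 1.4 = 26.32 kPa.
q_ult = q·N_q + 0.5·γ·B·N_γ·s_γ
     = 26.32 × 16.4 + 0.5 × 18.8 × 4.2 × 13.2 × 0.6
     = 431.65 + 312.68 = 744.33 kPa.
Net ultimate: q_net = 744.33 − 26.32 = 718.01 kPa.
q_all(net) = 718.01 / 3 = 239.34 kPa.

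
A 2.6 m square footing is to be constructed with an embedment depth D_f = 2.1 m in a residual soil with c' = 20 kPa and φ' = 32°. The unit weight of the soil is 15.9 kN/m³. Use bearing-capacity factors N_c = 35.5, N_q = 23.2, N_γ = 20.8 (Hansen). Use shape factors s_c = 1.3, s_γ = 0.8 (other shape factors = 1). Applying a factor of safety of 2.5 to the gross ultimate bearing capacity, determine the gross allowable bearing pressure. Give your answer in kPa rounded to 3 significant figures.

Overburden at base level: q = 15.9 × 2.1 = 33.39 kPa.
Cohesion term c·N_c·s_c = 20 × 35.5 × 1.3 = 923 kPa; surcharge term q·N_q = 33.39 × 23.2 = 774.65 kPa; self-weight term 0.5·γ·B·N_γ·s_γ = 0.5 × 15.9 × 2.6 × 20.8 × 0.8 = 343.95 kPa.
q_ult = 923 + 774.65 + 343.95 = 2041.6 kPa.
q_all = q_ult / FS = 2041.6 / 2.5 = 816.64 kPa.

q_all ≈ 817 kPa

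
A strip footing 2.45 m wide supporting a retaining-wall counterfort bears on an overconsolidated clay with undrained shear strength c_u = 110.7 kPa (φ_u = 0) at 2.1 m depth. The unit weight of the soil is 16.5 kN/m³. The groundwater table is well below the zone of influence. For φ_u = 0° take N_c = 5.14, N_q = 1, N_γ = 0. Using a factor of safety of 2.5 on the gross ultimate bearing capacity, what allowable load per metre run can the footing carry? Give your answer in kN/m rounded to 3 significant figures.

Overburden at base level: q = 16.5 × 2.1 = 34.65 kPa.
Cohesion term c·N_c = 110.7 × 5.14 = 569 kPa; surcharge term q·N_q = 34.65 × 1 = 34.65 kPa.
q_ult = 569 + 34.65 = 603.65 kPa.
Gross allowable pressure q_all = 603.65 / 2.5 = 241.46 kPa.
Allowable wall load = q_all × B = 241.46 × 2.45 = 591.58 kN per metre run.

≈ 592 kN/m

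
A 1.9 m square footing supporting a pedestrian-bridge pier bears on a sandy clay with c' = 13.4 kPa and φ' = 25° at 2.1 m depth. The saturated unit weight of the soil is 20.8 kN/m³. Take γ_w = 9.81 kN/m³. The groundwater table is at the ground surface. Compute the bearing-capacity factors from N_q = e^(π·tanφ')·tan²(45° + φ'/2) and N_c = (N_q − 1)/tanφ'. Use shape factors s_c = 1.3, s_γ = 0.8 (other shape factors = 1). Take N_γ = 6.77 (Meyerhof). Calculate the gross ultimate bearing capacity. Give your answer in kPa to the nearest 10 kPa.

q_ult ≈ 660 kPa

tan25° = 0.4663, so N_q = e^(π×0.4663)·tan²(57.5°) = 4.327 × 2.464 = 10.66.
N_c = (10.66 − 1)/tan25° = 20.72.
Water table at ground surface, so effective unit weight γ' = 20.8 − 9.81 = 10.99 kN/m³ is used throughout; overburden q = 10.99 × 2.1 = 23.079 kPa; the same γ' applies in the ½γBN_γ term.
Cohesion term c·N_c·s_c = 13.4 × 20.721 × 1.3 = 360.95 kPa; surcharge term q·N_q = 23.079 × 10.662 = 246.07 kPa; self-weight term 0.5·γ·B·N_γ·s_γ = 0.5 × 10.99 × 1.9 × 6.77 × 0.8 = 56.546 kPa.
q_ult = 360.95 + 246.07 + 56.546 = 663.57 kPa.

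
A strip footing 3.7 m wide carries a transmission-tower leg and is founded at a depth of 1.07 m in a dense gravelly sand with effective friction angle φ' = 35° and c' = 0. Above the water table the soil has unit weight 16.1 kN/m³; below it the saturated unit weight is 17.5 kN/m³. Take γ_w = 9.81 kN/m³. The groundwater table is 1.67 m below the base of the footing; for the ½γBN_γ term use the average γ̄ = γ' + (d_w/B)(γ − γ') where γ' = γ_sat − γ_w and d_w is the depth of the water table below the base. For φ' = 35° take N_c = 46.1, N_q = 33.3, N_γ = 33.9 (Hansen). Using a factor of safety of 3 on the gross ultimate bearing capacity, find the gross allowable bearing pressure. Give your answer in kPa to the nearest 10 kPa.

q_all ≈ 430 kPa

Overburden at base level: q = 16.1 × 1.07 = 17.227 kPa.
The water table is 1.67 m below the base (< B = 3.7 m), so the ½γBN_γ term uses γ̄ = γ' + (d_w/B)(γ − γ') = 7.69 + (1.67/3.7)(16.1 − 7.69) = 11.486 kN/m³.
Surcharge term q·N_q = 17.227 × 33.3 = 573.66 kPa; self-weight term 0.5·γ·B·N_γ = 0.5 × 11.486 × 3.7 × 33.9 = 720.34 kPa.
q_ult = 573.66 + 720.34 = 1294 kPa.
q_all = 1294 / 3 = 431.33 kPa.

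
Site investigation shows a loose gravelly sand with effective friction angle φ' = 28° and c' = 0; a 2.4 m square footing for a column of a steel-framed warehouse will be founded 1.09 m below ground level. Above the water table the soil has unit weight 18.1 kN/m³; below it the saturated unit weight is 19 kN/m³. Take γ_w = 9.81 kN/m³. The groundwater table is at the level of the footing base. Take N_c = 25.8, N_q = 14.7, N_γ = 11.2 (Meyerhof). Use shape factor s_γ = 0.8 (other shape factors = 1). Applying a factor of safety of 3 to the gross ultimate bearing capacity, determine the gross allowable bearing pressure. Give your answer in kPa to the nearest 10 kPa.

q_all ≈ 130 kPa

Overburden at base level: q = 18.1 × 1.09 = 19.729 kPa.
Below the base the soil is submerged, so the ½γBN_γ term uses γ' = 19 − 9.81 = 9.19 kN/m³.
Surcharge term q·N_q = 19.729 × 14.7 = 290.02 kPa; self-weight term 0.5·γ·B·N_γ·s_γ = 0.5 × 9.19 × 2.4 × 11.2 × 0.8 = 98.811 kPa.
q_ult = 290.02 + 98.811 = 388.83 kPa.
q_all = q_ult / FS = 388.83 / 3 = 129.61 kPa.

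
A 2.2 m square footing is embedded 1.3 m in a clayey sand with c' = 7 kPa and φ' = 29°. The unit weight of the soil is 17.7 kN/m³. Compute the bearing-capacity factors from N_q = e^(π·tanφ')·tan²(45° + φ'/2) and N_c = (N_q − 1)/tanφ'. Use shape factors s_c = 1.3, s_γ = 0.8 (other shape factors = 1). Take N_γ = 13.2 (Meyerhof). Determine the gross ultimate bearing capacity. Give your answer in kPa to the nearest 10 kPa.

tan29° = 0.5543, so N_q = e^(π×0.5543)·tan²(59.5°) = 5.705 × 2.882 = 16.44.
N_c = (16.44 − 1)/tan29° = 27.86.
Overburden at base level: q = 17.7 × 1.3 = 23.01 kPa.
Cohesion term c·N_c·s_c = 7 × 27.86 × 1.3 = 253.53 kPa; surcharge term q·N_q = 23.01 × 16.443 = 378.36 kPa; self-weight term 0.5·γ·B·N_γ·s_γ = 0.5 × 17.7 × 2.2 × 13.2 × 0.8 = 205.6 kPa.
q_ult = 253.53 + 378.36 + 205.6 = 837.49 kPa.

q_ult ≈ 840 kPa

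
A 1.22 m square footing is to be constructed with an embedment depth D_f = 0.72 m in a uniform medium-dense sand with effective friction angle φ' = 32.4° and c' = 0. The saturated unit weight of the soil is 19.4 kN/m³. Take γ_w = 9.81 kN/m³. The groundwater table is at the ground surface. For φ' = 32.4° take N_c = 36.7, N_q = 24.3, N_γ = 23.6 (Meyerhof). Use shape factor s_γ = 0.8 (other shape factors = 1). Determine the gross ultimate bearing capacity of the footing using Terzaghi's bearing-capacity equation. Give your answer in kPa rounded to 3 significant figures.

q_ult ≈ 278 kPa

γ' = 19.4 − 9.81 = 9.59 kN/m³ (submerged throughout). q = 9.59 × 0.72 = 6.9048 kPa; the same γ' applies in the ½γBN_γ term.
q·N_q = 6.9048 × 24.3 = 167.79 kPa
0.5·γ·B·N_γ·s_γ = 0.5 × 9.59 × 1.22 × 23.6 × 0.8 = 110.45 kPa
q_ult = 167.79 + 110.45 = 278.23 kPa.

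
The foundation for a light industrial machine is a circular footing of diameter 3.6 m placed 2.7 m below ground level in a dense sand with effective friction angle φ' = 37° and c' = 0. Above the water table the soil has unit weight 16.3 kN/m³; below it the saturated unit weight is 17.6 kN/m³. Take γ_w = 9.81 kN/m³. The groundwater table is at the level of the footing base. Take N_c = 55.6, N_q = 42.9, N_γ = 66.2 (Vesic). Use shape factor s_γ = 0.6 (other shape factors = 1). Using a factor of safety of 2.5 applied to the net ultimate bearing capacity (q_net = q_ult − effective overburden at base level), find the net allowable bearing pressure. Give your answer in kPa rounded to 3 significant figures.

q_all(net) ≈ 960 kPa

q = γ·D_f = 16.3 × 2.7 = 44.01 kPa.
For the ½γBN_γ term take γ' = 17.6 − 9.81 = 7.79 kN/m³ (soil below base is submerged).
q·N_q = 44.01 × 42.9 = 1888 kPa
0.5·γ·B·N_γ·s_γ = 0.5 × 7.79 × 3.6 × 66.2 × 0.6 = 556.95 kPa
q_ult = 1888 + 556.95 = 2445 kPa.
Net ultimate: q_net = 2445 − 44.01 = 2401 kPa.
q_all(net) = 2401 / 2.5 = 960.39 kPa.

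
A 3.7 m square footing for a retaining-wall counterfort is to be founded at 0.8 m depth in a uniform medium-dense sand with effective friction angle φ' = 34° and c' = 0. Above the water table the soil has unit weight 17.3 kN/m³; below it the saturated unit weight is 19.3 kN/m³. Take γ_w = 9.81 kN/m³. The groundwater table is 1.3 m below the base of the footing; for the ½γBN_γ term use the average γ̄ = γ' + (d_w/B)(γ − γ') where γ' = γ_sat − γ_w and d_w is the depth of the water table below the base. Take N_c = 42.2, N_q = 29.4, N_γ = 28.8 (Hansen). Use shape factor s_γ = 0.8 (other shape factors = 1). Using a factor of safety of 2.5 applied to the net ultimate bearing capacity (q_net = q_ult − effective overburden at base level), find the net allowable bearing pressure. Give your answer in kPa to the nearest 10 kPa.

q_all(net) ≈ 370 kPa

Effective surcharge at the founding depth q = γ·D_f = 17.3 × 0.8 = 13.84 kPa.
With d_w = 1.3 m < B, γ̄ = 9.49 + (1.3/3.7) × (17.3 − 9.49) = 12.234 kN/m³.
q_ult = q·N_q + 0.5·γ·B·N_γ·s_γ
     = 13.84 × 29.4 + 0.5 × 12.234 × 3.7 × 28.8 × 0.8
     = 406.9 + 521.46 = 928.36 kPa.
Net ultimate: q_net = 928.36 − 13.84 = 914.52 kPa.
q_all(net) = 914.52 / 2.5 = 365.81 kPa.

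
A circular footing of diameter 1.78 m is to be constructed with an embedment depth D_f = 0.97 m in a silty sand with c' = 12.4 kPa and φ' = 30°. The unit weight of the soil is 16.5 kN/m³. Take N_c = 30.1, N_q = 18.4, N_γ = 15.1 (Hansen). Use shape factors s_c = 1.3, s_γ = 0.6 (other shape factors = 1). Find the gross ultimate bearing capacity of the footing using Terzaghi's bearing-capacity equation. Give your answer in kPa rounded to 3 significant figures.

q_ult ≈ 913 kPa

Overburden at base level: q = 16.5 × 0.97 = 16.005 kPa.
Cohesion term c·N_c·s_c = 12.4 × 30.1 × 1.3 = 485.21 kPa; surcharge term q·N_q = 16.005 × 18.4 = 294.49 kPa; self-weight term 0.5·γ·B·N_γ·s_γ = 0.5 × 16.5 × 1.78 × 15.1 × 0.6 = 133.05 kPa.
q_ult = 485.21 + 294.49 + 133.05 = 912.75 kPa.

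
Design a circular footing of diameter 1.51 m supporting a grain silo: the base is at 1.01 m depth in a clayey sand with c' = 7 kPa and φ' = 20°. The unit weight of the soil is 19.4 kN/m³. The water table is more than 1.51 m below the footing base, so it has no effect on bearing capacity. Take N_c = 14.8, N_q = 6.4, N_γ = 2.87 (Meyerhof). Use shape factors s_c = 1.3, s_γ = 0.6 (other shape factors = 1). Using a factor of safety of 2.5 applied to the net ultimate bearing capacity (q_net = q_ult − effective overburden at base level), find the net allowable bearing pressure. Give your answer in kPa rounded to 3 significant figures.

Overburden at base level: q = 19.4 × 1.01 = 19.594 kPa.
Cohesion term c·N_c·s_c = 7 × 14.8 × 1.3 = 134.68 kPa; surcharge term q·N_q = 19.594 × 6.4 = 125.4 kPa; self-weight term 0.5·γ·B·N_γ·s_γ = 0.5 × 19.4 × 1.51 × 2.87 × 0.6 = 25.222 kPa.
q_ult = 134.68 + 125.4 + 25.222 = 285.3 kPa.
Net ultimate: q_net = 285.3 − 19.594 = 265.71 kPa.
q_all(net) = 265.71 / 2.5 = 106.28 kPa.

q_all(net) ≈ 106 kPa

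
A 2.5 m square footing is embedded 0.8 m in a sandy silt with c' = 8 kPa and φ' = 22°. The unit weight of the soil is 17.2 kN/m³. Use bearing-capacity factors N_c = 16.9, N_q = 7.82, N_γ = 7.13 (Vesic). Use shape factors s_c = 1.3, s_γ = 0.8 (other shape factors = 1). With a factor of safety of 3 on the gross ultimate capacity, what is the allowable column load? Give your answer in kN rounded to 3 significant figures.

q = γ·D_f = 17.2 × 0.8 = 13.76 kPa.
c·N_c·s_c = 8 × 16.9 × 1.3 = 175.76 kPa
q·N_q = 13.76 × 7.82 = 107.6 kPa
0.5·γ·B·N_γ·s_γ = 0.5 × 17.2 × 2.5 × 7.13 × 0.8 = 122.64 kPa
q_ult = 175.76 + 107.6 + 122.64 = 406 kPa.
Gross allowable pressure q_all = 406 / 3 = 135.33 kPa.
Footing area = 6.25 m², so allowable column load = 135.33 × 6.25 = 845.83 kN.

P_all ≈ 846 kN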